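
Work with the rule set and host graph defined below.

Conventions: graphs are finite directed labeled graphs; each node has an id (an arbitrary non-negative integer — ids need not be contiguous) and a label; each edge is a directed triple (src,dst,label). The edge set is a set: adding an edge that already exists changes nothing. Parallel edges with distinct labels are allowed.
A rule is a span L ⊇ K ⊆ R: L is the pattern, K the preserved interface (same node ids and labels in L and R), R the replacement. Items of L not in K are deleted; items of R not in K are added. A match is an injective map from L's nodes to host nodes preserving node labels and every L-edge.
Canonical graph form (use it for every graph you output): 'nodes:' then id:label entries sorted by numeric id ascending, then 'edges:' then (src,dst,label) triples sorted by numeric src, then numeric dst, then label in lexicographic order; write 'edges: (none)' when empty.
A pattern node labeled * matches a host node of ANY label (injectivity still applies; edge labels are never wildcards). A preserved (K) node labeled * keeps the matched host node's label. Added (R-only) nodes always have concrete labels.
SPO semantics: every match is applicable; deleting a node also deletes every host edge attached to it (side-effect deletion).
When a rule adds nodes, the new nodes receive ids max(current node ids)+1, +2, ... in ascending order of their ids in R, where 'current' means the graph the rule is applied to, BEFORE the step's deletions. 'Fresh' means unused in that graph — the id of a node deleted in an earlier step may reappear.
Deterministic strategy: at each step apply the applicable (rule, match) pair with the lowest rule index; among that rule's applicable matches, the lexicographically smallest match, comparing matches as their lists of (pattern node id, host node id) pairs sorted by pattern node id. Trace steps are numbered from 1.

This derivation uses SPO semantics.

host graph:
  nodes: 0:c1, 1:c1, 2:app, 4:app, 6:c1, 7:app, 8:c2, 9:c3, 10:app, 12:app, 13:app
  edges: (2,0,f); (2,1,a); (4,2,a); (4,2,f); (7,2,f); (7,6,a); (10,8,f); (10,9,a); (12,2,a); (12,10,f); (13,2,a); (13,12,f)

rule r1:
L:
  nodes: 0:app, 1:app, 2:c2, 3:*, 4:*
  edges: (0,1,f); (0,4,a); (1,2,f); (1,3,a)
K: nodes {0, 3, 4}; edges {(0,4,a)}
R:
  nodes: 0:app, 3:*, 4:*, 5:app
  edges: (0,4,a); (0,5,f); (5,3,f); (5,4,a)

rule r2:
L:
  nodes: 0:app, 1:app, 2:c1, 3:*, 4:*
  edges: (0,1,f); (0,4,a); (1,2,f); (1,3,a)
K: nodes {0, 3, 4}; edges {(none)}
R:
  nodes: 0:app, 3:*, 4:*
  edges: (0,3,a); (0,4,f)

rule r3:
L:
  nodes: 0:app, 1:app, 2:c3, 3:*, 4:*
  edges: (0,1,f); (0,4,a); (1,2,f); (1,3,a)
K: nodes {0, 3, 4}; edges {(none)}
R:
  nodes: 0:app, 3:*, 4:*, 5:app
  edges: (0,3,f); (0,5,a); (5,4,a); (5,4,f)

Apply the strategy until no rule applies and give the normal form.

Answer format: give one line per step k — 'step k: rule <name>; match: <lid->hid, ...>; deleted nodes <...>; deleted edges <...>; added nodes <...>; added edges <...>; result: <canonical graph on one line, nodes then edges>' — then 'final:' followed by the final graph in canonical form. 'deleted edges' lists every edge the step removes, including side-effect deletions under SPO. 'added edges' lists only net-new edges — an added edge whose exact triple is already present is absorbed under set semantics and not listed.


step 1: rule r1; match: 0->12, 1->10, 2->8, 3->9, 4->2; deleted nodes 8, 10; deleted edges (10,8,f); (10,9,a); (12,10,f); added nodes 14; added edges (12,14,f); (14,2,a); (14,9,f); result: nodes: 0:c1, 1:c1, 2:app, 4:app, 6:c1, 7:app, 9:c3, 12:app, 13:app, 14:app edges: (2,0,f); (2,1,a); (4,2,a); (4,2,f); (7,2,f); (7,6,a); (12,2,a); (12,14,f); (13,2,a); (13,12,f); (14,2,a); (14,9,f)
step 2: rule r2; match: 0->7, 1->2, 2->0, 3->1, 4->6; deleted nodes 0, 2; deleted edges (2,0,f); (2,1,a); (4,2,a); (4,2,f); (7,2,f); (7,6,a); (12,2,a); (13,2,a); (14,2,a); added nodes (none); added edges (7,1,a); (7,6,f); result: nodes: 1:c1, 4:app, 6:c1, 7:app, 9:c3, 12:app, 13:app, 14:app edges: (7,1,a); (7,6,f); (12,14,f); (13,12,f); (14,9,f)
final:
nodes: 1:c1, 4:app, 6:c1, 7:app, 9:c3, 12:app, 13:app, 14:app
edges: (7,1,a); (7,6,f); (12,14,f); (13,12,f); (14,9,f)


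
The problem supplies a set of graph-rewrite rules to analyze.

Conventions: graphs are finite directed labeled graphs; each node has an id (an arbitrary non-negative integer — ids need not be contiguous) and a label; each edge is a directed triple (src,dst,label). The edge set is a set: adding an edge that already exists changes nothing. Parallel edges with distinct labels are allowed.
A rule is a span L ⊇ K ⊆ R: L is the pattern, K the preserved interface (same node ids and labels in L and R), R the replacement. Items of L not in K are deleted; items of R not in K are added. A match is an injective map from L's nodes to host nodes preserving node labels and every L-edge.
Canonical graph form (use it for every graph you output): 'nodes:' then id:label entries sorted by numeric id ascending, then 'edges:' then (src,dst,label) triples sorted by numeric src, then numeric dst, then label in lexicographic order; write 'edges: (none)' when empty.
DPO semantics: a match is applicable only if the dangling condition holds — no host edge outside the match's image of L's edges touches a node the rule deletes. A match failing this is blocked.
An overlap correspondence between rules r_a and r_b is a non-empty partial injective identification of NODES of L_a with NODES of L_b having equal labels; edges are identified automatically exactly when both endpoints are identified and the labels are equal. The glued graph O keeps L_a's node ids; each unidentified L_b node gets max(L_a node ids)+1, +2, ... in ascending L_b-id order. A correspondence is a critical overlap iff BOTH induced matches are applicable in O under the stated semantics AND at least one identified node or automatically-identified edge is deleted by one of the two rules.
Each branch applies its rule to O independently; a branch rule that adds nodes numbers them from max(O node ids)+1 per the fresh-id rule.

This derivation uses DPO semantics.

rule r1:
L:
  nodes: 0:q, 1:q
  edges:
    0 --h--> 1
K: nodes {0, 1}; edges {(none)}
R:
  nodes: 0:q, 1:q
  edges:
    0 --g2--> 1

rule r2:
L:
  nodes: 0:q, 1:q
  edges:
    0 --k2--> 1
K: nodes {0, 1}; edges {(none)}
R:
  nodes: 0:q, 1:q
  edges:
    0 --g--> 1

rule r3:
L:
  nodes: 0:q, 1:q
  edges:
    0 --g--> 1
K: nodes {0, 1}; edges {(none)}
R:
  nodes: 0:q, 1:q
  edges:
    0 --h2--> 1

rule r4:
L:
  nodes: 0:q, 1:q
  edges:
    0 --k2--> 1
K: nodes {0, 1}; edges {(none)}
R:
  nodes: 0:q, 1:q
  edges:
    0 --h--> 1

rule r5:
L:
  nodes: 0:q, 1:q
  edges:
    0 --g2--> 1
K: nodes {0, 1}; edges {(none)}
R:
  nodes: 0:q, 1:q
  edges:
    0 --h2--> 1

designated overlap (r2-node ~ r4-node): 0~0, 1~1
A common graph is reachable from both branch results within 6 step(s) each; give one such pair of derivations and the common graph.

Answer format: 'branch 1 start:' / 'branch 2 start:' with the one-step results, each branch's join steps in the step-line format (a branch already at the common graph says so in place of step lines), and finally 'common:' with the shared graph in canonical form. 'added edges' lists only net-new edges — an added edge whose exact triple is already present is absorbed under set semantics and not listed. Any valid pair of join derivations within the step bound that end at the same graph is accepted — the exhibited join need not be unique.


branch 1 start:
nodes: 0:q, 1:q
edges: (0,1,g)
branch 2 start:
nodes: 0:q, 1:q
edges: (0,1,h)
branch 1 step 1: rule r3; match: 0->0, 1->1; deleted nodes (none); deleted edges (0,1,g); added nodes (none); added edges (0,1,h2); result: nodes: 0:q, 1:q edges: (0,1,h2)
branch 2 step 1: rule r1; match: 0->0, 1->1; deleted nodes (none); deleted edges (0,1,h); added nodes (none); added edges (0,1,g2); result: nodes: 0:q, 1:q edges: (0,1,g2)
branch 2 step 2: rule r5; match: 0->0, 1->1; deleted nodes (none); deleted edges (0,1,g2); added nodes (none); added edges (0,1,h2); result: nodes: 0:q, 1:q edges: (0,1,h2)
common:
nodes: 0:q, 1:q
edges: (0,1,h2)


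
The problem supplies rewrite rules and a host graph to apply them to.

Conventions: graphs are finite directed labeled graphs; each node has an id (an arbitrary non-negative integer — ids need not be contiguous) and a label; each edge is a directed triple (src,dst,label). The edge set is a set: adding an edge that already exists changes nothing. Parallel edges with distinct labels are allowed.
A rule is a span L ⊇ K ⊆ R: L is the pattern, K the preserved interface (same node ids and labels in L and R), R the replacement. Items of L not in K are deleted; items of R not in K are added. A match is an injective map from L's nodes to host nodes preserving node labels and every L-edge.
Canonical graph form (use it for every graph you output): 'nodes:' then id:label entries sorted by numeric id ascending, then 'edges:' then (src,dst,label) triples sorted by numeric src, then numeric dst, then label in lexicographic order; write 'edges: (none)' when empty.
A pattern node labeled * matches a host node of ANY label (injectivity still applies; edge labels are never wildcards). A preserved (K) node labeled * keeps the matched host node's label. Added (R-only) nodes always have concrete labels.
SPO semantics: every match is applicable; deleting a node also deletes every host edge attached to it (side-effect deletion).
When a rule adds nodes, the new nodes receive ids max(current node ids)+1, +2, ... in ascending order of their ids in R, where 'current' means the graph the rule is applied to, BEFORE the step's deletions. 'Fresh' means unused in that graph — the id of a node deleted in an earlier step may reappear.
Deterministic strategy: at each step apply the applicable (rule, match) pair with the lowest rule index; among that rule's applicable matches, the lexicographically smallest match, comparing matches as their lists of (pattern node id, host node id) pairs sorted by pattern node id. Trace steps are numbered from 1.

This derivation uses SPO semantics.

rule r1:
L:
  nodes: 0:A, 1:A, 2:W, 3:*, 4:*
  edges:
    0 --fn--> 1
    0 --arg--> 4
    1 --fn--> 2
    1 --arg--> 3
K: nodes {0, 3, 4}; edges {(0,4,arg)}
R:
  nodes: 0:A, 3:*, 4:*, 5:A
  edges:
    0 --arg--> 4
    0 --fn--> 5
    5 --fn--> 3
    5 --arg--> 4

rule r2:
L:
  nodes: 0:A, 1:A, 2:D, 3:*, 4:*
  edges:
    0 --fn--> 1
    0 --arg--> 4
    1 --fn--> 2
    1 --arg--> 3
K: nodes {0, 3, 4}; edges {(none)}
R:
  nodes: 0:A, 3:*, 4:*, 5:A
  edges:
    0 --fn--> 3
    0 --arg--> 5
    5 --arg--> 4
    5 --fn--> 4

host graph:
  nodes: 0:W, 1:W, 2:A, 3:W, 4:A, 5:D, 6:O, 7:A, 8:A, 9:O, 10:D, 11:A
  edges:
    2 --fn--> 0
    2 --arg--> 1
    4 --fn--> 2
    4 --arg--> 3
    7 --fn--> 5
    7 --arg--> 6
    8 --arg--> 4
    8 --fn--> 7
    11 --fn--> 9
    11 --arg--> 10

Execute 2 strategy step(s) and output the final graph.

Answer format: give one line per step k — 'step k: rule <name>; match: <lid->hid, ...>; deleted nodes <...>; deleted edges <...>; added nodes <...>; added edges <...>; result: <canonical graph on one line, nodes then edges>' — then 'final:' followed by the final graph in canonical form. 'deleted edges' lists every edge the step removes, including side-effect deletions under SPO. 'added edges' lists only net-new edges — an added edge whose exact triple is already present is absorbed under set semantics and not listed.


step 1: rule r1; match: 0->4, 1->2, 2->0, 3->1, 4->3; deleted nodes 0, 2; deleted edges (2,0,fn); (2,1,arg); (4,2,fn); added nodes 12; added edges (4,12,fn); (12,1,fn); (12,3,arg); result: nodes: 1:W, 3:W, 4:A, 5:D, 6:O, 7:A, 8:A, 9:O, 10:D, 11:A, 12:A edges: (4,3,arg); (4,12,fn); (7,5,fn); (7,6,arg); (8,4,arg); (8,7,fn); (11,9,fn); (11,10,arg); (12,1,fn); (12,3,arg)
step 2: rule r2; match: 0->8, 1->7, 2->5, 3->6, 4->4; deleted nodes 5, 7; deleted edges (7,5,fn); (7,6,arg); (8,4,arg); (8,7,fn); added nodes 13; added edges (8,6,fn); (8,13,arg); (13,4,arg); (13,4,fn); result: nodes: 1:W, 3:W, 4:A, 6:O, 8:A, 9:O, 10:D, 11:A, 12:A, 13:A edges: (4,3,arg); (4,12,fn); (8,6,fn); (8,13,arg); (11,9,fn); (11,10,arg); (12,1,fn); (12,3,arg); (13,4,arg); (13,4,fn)
final:
nodes: 1:W, 3:W, 4:A, 6:O, 8:A, 9:O, 10:D, 11:A, 12:A, 13:A
edges: (4,3,arg); (4,12,fn); (8,6,fn); (8,13,arg); (11,9,fn); (11,10,arg); (12,1,fn); (12,3,arg); (13,4,arg); (13,4,fn)


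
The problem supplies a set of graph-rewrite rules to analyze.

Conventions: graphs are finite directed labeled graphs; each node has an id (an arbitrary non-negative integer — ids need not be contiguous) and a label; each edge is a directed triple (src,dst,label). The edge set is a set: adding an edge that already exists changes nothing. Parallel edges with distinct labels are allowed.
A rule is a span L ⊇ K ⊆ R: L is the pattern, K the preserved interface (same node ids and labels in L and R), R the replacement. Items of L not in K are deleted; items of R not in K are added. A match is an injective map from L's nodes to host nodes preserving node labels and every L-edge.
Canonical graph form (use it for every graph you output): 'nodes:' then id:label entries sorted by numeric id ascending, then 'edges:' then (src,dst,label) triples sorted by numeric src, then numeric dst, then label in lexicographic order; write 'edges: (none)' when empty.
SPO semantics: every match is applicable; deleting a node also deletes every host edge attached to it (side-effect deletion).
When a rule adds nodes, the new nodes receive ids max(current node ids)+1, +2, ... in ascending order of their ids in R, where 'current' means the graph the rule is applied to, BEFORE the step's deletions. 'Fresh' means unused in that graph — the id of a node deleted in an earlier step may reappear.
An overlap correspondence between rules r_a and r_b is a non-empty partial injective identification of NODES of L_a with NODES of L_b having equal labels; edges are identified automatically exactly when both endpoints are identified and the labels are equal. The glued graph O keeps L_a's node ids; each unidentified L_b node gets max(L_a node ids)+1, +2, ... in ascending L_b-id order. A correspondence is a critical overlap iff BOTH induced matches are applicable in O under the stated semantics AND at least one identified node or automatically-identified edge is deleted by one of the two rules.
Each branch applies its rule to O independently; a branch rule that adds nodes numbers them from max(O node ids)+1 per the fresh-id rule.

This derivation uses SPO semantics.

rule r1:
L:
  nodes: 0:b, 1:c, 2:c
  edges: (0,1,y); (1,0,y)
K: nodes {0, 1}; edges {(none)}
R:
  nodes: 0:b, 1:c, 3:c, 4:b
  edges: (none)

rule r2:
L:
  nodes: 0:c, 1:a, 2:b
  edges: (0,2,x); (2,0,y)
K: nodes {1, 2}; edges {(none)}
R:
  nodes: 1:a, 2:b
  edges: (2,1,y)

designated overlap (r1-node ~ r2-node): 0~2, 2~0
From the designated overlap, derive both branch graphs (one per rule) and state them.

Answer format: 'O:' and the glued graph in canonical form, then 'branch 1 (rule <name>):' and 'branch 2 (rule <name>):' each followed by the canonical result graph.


O:
nodes: 0:b, 1:c, 2:c, 3:a
edges: (0,1,y); (0,2,y); (1,0,y); (2,0,x)
branch 1 (rule r1):
nodes: 0:b, 1:c, 3:a, 4:c, 5:b
edges: (none)
branch 2 (rule r2):
nodes: 0:b, 1:c, 3:a
edges: (0,1,y); (0,3,y); (1,0,y)


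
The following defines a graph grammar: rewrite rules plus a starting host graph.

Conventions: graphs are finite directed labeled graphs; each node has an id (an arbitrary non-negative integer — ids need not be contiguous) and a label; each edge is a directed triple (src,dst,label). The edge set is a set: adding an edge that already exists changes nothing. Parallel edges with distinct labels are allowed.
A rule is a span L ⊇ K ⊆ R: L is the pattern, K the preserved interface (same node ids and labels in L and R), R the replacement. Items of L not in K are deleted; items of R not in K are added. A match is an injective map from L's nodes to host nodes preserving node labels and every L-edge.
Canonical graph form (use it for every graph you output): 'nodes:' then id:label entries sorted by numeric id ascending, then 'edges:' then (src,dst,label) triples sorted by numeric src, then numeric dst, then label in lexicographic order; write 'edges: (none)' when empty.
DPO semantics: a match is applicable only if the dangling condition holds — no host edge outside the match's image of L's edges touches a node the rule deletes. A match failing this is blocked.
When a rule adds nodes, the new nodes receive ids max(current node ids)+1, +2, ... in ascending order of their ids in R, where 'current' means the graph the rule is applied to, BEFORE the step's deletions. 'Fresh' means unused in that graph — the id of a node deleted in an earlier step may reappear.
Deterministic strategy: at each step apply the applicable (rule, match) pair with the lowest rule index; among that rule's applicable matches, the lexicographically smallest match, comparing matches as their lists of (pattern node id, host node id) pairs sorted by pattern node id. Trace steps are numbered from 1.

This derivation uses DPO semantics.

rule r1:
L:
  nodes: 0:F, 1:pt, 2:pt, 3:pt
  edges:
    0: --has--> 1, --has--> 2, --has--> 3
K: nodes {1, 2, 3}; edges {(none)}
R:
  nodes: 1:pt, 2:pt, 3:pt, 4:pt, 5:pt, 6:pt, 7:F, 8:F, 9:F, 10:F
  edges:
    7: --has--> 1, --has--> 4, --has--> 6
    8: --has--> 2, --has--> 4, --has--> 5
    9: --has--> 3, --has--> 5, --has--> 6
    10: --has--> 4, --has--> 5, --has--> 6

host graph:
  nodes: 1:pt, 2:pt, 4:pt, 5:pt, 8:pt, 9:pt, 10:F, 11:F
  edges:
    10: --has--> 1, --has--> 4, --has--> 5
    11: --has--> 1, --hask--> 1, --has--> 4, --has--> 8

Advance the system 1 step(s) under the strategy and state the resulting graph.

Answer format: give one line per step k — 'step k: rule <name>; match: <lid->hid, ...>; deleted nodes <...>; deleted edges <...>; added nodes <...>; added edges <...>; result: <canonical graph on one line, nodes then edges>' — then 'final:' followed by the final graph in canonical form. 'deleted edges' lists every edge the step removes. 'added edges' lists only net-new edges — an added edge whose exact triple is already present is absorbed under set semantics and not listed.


step 1: rule r1; match: 0->10, 1->1, 2->4, 3->5; deleted nodes 10; deleted edges (10,1,has); (10,4,has); (10,5,has); added nodes 12, 13, 14, 15, 16, 17, 18; added edges (15,1,has); (15,12,has); (15,14,has); (16,4,has); (16,12,has); (16,13,has); (17,5,has); (17,13,has); (17,14,has); (18,12,has); (18,13,has); (18,14,has); result: nodes: 1:pt, 2:pt, 4:pt, 5:pt, 8:pt, 9:pt, 11:F, 12:pt, 13:pt, 14:pt, 15:F, 16:F, 17:F, 18:F edges: (11,1,has); (11,1,hask); (11,4,has); (11,8,has); (15,1,has); (15,12,has); (15,14,has); (16,4,has); (16,12,has); (16,13,has); (17,5,has); (17,13,has); (17,14,has); (18,12,has); (18,13,has); (18,14,has)
final:
nodes: 1:pt, 2:pt, 4:pt, 5:pt, 8:pt, 9:pt, 11:F, 12:pt, 13:pt, 14:pt, 15:F, 16:F, 17:F, 18:F
edges: (11,1,has); (11,1,hask); (11,4,has); (11,8,has); (15,1,has); (15,12,has); (15,14,has); (16,4,has); (16,12,has); (16,13,has); (17,5,has); (17,13,has); (17,14,has); (18,12,has); (18,13,has); (18,14,has)


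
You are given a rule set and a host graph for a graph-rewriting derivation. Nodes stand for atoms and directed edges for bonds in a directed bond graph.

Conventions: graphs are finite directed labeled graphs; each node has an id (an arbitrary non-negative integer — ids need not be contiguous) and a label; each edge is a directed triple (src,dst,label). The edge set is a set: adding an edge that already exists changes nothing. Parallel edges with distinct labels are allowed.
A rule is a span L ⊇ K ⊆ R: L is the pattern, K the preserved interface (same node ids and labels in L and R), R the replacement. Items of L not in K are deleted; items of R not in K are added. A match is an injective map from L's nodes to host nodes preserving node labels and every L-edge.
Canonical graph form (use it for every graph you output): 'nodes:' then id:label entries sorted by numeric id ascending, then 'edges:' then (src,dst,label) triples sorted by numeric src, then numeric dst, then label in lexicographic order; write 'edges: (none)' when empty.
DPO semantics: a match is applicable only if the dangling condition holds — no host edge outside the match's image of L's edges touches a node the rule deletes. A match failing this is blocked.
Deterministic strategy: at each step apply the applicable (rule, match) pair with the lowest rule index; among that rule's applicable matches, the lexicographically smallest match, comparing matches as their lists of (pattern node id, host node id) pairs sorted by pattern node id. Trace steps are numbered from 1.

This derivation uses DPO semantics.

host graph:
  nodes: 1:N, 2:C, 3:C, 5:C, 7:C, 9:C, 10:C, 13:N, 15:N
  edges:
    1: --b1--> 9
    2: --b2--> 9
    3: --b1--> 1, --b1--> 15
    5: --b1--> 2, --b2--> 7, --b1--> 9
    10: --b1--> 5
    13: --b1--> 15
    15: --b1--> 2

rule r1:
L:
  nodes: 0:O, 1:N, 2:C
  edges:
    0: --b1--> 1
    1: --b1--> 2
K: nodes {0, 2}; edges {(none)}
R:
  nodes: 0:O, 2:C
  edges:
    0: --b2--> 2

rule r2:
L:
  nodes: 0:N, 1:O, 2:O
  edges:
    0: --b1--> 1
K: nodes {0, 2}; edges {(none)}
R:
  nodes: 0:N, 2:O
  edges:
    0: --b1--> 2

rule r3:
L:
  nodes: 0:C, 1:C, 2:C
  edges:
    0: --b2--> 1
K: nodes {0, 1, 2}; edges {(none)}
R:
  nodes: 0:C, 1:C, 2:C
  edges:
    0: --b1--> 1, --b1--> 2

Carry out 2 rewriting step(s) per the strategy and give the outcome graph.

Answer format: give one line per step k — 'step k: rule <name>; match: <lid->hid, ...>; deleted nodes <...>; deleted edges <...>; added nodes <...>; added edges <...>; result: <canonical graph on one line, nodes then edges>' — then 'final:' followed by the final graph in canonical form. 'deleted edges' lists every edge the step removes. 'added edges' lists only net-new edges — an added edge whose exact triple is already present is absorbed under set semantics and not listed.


step 1: rule r3; match: 0->2, 1->9, 2->3; deleted nodes (none); deleted edges (2,9,b2); added nodes (none); added edges (2,3,b1); (2,9,b1); result: nodes: 1:N, 2:C, 3:C, 5:C, 7:C, 9:C, 10:C, 13:N, 15:N edges: (1,9,b1); (2,3,b1); (2,9,b1); (3,1,b1); (3,15,b1); (5,2,b1); (5,7,b2); (5,9,b1); (10,5,b1); (13,15,b1); (15,2,b1)
step 2: rule r3; match: 0->5, 1->7, 2->2; deleted nodes (none); deleted edges (5,7,b2); added nodes (none); added edges (5,7,b1); result: nodes: 1:N, 2:C, 3:C, 5:C, 7:C, 9:C, 10:C, 13:N, 15:N edges: (1,9,b1); (2,3,b1); (2,9,b1); (3,1,b1); (3,15,b1); (5,2,b1); (5,7,b1); (5,9,b1); (10,5,b1); (13,15,b1); (15,2,b1)
final:
nodes: 1:N, 2:C, 3:C, 5:C, 7:C, 9:C, 10:C, 13:N, 15:N
edges: (1,9,b1); (2,3,b1); (2,9,b1); (3,1,b1); (3,15,b1); (5,2,b1); (5,7,b1); (5,9,b1); (10,5,b1); (13,15,b1); (15,2,b1)


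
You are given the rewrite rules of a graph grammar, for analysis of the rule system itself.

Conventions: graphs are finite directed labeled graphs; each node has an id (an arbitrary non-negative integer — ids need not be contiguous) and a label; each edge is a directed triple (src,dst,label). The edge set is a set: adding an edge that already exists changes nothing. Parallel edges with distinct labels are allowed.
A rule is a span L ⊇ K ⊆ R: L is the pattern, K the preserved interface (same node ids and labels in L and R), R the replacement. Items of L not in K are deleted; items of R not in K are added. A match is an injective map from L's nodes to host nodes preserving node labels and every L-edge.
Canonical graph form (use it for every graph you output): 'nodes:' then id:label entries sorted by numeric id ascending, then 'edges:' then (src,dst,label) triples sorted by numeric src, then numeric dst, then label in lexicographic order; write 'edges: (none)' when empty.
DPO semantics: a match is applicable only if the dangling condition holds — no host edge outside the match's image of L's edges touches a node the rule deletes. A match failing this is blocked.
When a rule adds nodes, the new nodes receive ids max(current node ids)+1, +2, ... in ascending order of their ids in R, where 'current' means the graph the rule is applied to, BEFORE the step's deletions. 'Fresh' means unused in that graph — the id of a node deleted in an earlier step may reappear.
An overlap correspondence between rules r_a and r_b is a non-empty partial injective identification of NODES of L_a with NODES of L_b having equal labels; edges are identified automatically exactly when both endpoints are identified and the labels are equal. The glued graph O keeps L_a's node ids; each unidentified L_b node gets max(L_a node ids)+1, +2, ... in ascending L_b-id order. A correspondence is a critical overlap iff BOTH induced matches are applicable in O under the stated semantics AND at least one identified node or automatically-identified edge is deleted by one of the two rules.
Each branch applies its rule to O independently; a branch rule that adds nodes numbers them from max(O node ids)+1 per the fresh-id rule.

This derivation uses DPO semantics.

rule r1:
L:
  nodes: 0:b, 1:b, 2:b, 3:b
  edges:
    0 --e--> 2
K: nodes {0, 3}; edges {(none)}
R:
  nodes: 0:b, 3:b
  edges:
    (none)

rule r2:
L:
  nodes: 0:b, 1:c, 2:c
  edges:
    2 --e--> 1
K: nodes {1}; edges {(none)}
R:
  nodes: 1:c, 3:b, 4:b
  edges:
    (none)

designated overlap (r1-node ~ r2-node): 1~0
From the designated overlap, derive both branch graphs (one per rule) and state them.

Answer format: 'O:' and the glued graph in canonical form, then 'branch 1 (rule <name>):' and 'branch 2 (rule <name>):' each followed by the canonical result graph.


O:
nodes: 0:b, 1:b, 2:b, 3:b, 4:c, 5:c
edges: (0,2,e); (5,4,e)
branch 1 (rule r1):
nodes: 0:b, 3:b, 4:c, 5:c
edges: (5,4,e)
branch 2 (rule r2):
nodes: 0:b, 2:b, 3:b, 4:c, 6:b, 7:b
edges: (0,2,e)


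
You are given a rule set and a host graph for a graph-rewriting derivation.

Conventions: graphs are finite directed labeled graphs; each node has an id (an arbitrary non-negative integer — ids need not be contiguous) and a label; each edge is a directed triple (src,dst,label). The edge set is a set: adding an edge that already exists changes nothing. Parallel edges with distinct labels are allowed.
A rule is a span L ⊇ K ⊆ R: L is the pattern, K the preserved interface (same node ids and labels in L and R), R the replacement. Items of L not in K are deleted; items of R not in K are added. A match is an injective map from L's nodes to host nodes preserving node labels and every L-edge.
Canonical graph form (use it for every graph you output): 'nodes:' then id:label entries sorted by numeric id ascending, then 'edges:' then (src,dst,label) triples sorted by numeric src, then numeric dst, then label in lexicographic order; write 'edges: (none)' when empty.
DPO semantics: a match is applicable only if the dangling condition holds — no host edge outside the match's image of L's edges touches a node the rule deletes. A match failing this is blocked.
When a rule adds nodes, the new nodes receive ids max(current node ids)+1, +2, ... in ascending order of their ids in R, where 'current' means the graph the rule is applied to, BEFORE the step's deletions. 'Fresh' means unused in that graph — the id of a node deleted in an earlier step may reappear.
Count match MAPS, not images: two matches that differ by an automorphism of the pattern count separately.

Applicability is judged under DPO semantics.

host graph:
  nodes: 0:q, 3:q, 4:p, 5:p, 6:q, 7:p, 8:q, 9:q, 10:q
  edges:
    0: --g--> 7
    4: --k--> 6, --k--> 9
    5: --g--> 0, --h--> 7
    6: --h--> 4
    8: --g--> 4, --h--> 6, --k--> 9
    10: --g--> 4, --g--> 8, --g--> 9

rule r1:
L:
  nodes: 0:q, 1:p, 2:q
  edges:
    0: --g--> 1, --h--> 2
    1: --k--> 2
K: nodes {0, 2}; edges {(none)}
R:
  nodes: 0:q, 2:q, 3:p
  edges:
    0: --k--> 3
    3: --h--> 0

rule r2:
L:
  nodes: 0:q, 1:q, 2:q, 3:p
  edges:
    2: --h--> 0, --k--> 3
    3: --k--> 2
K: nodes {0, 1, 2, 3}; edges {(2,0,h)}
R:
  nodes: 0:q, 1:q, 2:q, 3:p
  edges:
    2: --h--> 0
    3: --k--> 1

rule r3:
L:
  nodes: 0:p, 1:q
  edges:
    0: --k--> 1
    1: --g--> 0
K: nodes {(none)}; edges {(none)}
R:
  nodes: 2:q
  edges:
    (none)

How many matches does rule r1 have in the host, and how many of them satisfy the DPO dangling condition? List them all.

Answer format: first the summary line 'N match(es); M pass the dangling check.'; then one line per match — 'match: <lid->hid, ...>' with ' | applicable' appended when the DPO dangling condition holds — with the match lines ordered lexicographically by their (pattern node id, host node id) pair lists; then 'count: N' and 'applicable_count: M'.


1 match(es); 0 pass the dangling check.
match: 0->8, 1->4, 2->6
count: 1
applicable_count: 0


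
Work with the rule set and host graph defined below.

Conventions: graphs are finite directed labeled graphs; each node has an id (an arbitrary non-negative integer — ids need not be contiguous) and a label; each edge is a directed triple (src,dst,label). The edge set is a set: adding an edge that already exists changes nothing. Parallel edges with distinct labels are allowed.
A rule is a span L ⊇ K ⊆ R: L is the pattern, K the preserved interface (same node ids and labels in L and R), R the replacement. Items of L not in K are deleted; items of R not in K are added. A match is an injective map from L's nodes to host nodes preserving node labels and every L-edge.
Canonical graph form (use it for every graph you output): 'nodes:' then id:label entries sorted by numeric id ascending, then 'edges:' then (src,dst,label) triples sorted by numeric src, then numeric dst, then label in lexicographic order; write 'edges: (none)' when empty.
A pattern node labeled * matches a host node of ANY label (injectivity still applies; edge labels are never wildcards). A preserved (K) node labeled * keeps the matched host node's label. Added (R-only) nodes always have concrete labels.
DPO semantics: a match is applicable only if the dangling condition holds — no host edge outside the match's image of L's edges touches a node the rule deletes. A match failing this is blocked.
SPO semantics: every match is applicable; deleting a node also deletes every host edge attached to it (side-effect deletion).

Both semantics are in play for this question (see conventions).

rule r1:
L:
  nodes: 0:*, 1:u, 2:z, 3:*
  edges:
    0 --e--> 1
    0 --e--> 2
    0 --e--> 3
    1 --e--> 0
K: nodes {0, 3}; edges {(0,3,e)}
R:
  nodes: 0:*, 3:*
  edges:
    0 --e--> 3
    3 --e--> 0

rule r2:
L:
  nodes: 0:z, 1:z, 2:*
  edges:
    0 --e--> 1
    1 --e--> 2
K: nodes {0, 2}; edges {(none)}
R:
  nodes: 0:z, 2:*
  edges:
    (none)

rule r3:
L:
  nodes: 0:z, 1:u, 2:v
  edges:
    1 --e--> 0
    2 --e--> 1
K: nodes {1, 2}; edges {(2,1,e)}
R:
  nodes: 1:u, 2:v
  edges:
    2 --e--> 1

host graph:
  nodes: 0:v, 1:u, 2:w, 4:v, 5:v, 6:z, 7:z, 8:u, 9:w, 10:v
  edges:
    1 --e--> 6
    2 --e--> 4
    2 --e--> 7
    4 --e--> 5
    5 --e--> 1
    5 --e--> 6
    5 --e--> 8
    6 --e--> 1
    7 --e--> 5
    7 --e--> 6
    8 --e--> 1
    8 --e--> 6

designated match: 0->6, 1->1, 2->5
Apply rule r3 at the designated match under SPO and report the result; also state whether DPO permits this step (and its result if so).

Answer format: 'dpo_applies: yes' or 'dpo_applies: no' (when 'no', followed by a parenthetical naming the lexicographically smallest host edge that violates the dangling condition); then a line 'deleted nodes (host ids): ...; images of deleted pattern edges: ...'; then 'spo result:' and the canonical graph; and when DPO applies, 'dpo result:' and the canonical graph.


dpo_applies: no
(the rule deletes node 6, which keeps host edge (5,6,e) outside the match image — the dangling condition fails, DPO blocks; SPO proceeds and side-deletes such edges)
deleted nodes (host ids): 6; images of deleted pattern edges: (1,6,e)
spo result:
nodes: 0:v, 1:u, 2:w, 4:v, 5:v, 7:z, 8:u, 9:w, 10:v
edges: (2,4,e); (2,7,e); (4,5,e); (5,1,e); (5,8,e); (7,5,e); (8,1,e)


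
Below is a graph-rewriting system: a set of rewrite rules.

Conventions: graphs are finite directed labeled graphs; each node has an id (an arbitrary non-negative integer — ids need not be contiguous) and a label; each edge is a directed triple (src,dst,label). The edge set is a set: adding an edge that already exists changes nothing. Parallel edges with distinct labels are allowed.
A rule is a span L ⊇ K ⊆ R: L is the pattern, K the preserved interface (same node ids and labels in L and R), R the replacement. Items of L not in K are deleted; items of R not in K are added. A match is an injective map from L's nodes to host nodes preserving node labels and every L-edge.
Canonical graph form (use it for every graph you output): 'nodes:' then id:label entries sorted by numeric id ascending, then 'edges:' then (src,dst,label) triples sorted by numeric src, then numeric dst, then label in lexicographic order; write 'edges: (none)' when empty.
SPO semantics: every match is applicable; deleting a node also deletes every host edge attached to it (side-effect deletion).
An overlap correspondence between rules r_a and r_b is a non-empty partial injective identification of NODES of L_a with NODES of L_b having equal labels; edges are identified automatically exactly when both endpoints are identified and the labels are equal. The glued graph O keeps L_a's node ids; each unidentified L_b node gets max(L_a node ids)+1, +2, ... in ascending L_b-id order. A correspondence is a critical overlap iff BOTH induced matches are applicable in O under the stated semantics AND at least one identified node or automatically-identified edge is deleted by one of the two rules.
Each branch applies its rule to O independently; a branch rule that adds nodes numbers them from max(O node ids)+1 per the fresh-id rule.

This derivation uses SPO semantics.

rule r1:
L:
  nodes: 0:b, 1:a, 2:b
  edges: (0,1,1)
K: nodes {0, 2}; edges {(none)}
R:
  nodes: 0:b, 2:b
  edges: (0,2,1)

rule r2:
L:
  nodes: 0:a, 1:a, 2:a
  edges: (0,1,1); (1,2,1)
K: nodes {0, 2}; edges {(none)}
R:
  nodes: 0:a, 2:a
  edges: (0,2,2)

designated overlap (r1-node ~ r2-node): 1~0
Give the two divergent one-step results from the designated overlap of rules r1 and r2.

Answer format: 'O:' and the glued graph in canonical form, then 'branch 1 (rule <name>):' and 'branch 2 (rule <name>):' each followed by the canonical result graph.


O:
nodes: 0:b, 1:a, 2:b, 3:a, 4:a
edges: (0,1,1); (1,3,1); (3,4,1)
branch 1 (rule r1):
nodes: 0:b, 2:b, 3:a, 4:a
edges: (0,2,1); (3,4,1)
branch 2 (rule r2):
nodes: 0:b, 1:a, 2:b, 4:a
edges: (0,1,1); (1,4,2)


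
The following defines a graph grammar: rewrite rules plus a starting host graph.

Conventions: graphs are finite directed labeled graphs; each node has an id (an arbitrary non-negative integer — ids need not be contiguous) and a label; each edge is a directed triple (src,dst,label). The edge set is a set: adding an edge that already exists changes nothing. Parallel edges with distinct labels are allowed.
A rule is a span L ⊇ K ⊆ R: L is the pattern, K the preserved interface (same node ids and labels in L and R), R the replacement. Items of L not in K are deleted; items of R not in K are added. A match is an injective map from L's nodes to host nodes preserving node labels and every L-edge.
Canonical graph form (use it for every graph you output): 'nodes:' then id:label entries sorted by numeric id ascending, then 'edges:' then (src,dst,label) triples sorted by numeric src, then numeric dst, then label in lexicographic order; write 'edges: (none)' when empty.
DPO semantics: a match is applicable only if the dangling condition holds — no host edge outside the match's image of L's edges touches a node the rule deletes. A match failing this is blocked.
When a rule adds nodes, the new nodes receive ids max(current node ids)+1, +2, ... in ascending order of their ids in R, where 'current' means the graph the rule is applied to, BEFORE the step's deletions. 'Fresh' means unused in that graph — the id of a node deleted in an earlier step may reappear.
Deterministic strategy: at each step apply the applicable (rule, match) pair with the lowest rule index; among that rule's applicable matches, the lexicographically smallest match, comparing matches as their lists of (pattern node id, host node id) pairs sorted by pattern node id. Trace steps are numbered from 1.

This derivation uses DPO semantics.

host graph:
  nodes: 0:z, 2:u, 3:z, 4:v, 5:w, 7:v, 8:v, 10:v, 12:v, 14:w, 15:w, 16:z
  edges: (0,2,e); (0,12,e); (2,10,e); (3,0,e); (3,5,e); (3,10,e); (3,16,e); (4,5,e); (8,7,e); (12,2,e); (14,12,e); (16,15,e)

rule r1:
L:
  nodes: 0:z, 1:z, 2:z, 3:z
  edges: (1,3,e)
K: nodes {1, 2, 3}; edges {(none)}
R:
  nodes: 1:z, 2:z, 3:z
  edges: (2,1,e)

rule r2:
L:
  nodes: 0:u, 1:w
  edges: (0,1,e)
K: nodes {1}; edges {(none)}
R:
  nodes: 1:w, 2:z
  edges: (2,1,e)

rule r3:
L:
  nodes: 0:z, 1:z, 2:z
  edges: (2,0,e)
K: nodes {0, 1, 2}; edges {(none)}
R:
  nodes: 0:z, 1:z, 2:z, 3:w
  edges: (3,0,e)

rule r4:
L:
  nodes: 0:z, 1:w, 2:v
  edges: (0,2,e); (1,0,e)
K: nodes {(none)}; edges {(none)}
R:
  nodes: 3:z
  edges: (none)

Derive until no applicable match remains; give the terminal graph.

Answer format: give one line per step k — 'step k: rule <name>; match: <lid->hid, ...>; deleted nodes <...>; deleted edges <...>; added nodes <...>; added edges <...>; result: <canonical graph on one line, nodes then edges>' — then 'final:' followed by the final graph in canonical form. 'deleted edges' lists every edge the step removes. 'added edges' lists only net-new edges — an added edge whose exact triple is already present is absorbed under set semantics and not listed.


step 1: rule r3; match: 0->0, 1->16, 2->3; deleted nodes (none); deleted edges (3,0,e); added nodes 17; added edges (17,0,e); result: nodes: 0:z, 2:u, 3:z, 4:v, 5:w, 7:v, 8:v, 10:v, 12:v, 14:w, 15:w, 16:z, 17:w edges: (0,2,e); (0,12,e); (2,10,e); (3,5,e); (3,10,e); (3,16,e); (4,5,e); (8,7,e); (12,2,e); (14,12,e); (16,15,e); (17,0,e)
step 2: rule r3; match: 0->16, 1->0, 2->3; deleted nodes (none); deleted edges (3,16,e); added nodes 18; added edges (18,16,e); result: nodes: 0:z, 2:u, 3:z, 4:v, 5:w, 7:v, 8:v, 10:v, 12:v, 14:w, 15:w, 16:z, 17:w, 18:w edges: (0,2,e); (0,12,e); (2,10,e); (3,5,e); (3,10,e); (4,5,e); (8,7,e); (12,2,e); (14,12,e); (16,15,e); (17,0,e); (18,16,e)
final:
nodes: 0:z, 2:u, 3:z, 4:v, 5:w, 7:v, 8:v, 10:v, 12:v, 14:w, 15:w, 16:z, 17:w, 18:w
edges: (0,2,e); (0,12,e); (2,10,e); (3,5,e); (3,10,e); (4,5,e); (8,7,e); (12,2,e); (14,12,e); (16,15,e); (17,0,e); (18,16,e)


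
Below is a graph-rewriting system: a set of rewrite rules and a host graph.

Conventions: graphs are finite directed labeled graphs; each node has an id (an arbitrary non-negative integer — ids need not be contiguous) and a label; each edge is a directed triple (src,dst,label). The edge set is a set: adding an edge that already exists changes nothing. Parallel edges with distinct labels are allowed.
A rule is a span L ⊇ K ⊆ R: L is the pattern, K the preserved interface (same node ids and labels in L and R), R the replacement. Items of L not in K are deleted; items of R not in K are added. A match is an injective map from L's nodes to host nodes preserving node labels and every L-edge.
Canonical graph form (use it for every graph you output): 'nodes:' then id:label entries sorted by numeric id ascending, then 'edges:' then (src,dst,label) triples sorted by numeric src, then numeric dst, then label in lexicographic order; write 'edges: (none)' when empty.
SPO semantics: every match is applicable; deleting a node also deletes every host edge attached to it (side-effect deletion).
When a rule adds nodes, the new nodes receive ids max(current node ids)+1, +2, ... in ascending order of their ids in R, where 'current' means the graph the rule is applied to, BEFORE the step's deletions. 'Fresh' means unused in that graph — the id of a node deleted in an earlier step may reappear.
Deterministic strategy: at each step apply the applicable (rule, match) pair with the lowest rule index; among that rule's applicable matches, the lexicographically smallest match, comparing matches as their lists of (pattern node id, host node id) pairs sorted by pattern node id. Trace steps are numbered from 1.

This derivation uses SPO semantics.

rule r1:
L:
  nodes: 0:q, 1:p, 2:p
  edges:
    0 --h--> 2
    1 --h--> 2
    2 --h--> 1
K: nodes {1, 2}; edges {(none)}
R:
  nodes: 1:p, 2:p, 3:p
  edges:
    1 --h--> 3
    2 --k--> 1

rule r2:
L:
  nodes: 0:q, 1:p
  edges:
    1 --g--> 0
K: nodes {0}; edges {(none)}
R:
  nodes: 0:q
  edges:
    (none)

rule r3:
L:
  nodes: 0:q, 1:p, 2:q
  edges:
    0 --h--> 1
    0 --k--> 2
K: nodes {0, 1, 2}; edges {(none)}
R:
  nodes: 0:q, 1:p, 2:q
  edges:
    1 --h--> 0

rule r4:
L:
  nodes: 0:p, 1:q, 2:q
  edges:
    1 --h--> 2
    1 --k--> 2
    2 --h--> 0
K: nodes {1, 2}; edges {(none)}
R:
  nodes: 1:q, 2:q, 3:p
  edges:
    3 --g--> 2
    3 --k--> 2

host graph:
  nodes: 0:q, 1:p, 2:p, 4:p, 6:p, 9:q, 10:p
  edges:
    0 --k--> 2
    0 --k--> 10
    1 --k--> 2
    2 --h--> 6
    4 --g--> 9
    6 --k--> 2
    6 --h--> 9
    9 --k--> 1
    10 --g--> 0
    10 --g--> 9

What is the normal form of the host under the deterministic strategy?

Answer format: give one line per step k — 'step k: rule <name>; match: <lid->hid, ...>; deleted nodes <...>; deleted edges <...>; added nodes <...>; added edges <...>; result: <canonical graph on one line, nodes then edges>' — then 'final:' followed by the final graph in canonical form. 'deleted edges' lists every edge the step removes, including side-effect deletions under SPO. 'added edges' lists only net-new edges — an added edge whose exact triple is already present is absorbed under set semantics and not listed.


step 1: rule r2; match: 0->0, 1->10; deleted nodes 10; deleted edges (0,10,k); (10,0,g); (10,9,g); added nodes (none); added edges (none); result: nodes: 0:q, 1:p, 2:p, 4:p, 6:p, 9:q edges: (0,2,k); (1,2,k); (2,6,h); (4,9,g); (6,2,k); (6,9,h); (9,1,k)
step 2: rule r2; match: 0->9, 1->4; deleted nodes 4; deleted edges (4,9,g); added nodes (none); added edges (none); result: nodes: 0:q, 1:p, 2:p, 6:p, 9:q edges: (0,2,k); (1,2,k); (2,6,h); (6,2,k); (6,9,h); (9,1,k)
final:
nodes: 0:q, 1:p, 2:p, 6:p, 9:q
edges: (0,2,k); (1,2,k); (2,6,h); (6,2,k); (6,9,h); (9,1,k)
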